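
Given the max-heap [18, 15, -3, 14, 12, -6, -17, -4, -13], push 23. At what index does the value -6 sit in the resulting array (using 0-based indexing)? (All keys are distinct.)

5

append 23 at index 9 → [18, 15, -3, 14, 12, -6, -17, -4, -13, 23]
23 > parent 12 at index 4, swap → [18, 15, -3, 14, 23, -6, -17, -4, -13, 12]
23 > parent 15 at index 1, swap → [18, 23, -3, 14, 15, -6, -17, -4, -13, 12]
23 > parent 18 at index 0, swap → [23, 18, -3, 14, 15, -6, -17, -4, -13, 12]
resulting array: [23, 18, -3, 14, 15, -6, -17, -4, -13, 12]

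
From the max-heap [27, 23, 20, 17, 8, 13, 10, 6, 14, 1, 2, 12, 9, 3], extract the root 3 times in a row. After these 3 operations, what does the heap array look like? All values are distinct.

[17, 14, 13, 9, 8, 12, 10, 6, 3, 1, 2]

extract-max #1 returns 27:
  remove root 27; move last element 3 to root → [3, 23, 20, 17, 8, 13, 10, 6, 14, 1, 2, 12, 9]
  3 vs larger child 23 at index 1, swap → [23, 3, 20, 17, 8, 13, 10, 6, 14, 1, 2, 12, 9]
  3 vs larger child 17 at index 3, swap → [23, 17, 20, 3, 8, 13, 10, 6, 14, 1, 2, 12, 9]
  3 vs larger child 14 at index 8, swap → [23, 17, 20, 14, 8, 13, 10, 6, 3, 1, 2, 12, 9]
extract-max #2 returns 23:
  remove root 23; move last element 9 to root → [9, 17, 20, 14, 8, 13, 10, 6, 3, 1, 2, 12]
  9 vs larger child 20 at index 2, swap → [20, 17, 9, 14, 8, 13, 10, 6, 3, 1, 2, 12]
  9 vs larger child 13 at index 5, swap → [20, 17, 13, 14, 8, 9, 10, 6, 3, 1, 2, 12]
  9 vs only child 12 at index 11, swap → [20, 17, 13, 14, 8, 12, 10, 6, 3, 1, 2, 9]
extract-max #3 returns 20:
  remove root 20; move last element 9 to root → [9, 17, 13, 14, 8, 12, 10, 6, 3, 1, 2]
  9 vs larger child 17 at index 1, swap → [17, 9, 13, 14, 8, 12, 10, 6, 3, 1, 2]
  9 vs larger child 14 at index 3, swap → [17, 14, 13, 9, 8, 12, 10, 6, 3, 1, 2]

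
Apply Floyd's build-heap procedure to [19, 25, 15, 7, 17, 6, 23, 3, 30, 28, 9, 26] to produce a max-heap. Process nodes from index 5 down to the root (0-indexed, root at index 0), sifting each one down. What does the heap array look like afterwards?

sift down from index 5:
  6 vs only child 26 at index 11, swap → [19, 25, 15, 7, 17, 26, 23, 3, 30, 28, 9, 6]
sift down from index 4:
  17 vs larger child 28 at index 9, swap → [19, 25, 15, 7, 28, 26, 23, 3, 30, 17, 9, 6]
sift down from index 3:
  7 vs larger child 30 at index 8, swap → [19, 25, 15, 30, 28, 26, 23, 3, 7, 17, 9, 6]
sift down from index 2:
  15 vs larger child 26 at index 5, swap → [19, 25, 26, 30, 28, 15, 23, 3, 7, 17, 9, 6]
sift down from index 1:
  25 vs larger child 30 at index 3, swap → [19, 30, 26, 25, 28, 15, 23, 3, 7, 17, 9, 6]
sift down from index 0:
  19 vs larger child 30 at index 1, swap → [30, 19, 26, 25, 28, 15, 23, 3, 7, 17, 9, 6]
  19 vs larger child 28 at index 4, swap → [30, 28, 26, 25, 19, 15, 23, 3, 7, 17, 9, 6]

[30, 28, 26, 25, 19, 15, 23, 3, 7, 17, 9, 6]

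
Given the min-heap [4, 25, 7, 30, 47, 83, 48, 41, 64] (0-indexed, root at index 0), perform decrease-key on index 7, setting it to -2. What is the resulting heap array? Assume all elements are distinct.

set index 7 from 41 to -2 → [4, 25, 7, 30, 47, 83, 48, -2, 64]
-2 < parent 30 at index 3, swap → [4, 25, 7, -2, 47, 83, 48, 30, 64]
-2 < parent 25 at index 1, swap → [4, -2, 7, 25, 47, 83, 48, 30, 64]
-2 < parent 4 at index 0, swap → [-2, 4, 7, 25, 47, 83, 48, 30, 64]

[-2, 4, 7, 25, 47, 83, 48, 30, 64]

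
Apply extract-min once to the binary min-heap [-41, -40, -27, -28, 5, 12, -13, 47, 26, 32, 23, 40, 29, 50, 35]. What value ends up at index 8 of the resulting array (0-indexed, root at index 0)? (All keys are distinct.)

35

remove root -41; move last element 35 to root → [35, -40, -27, -28, 5, 12, -13, 47, 26, 32, 23, 40, 29, 50]
35 vs smaller child -40 at index 1, swap → [-40, 35, -27, -28, 5, 12, -13, 47, 26, 32, 23, 40, 29, 50]
35 vs smaller child -28 at index 3, swap → [-40, -28, -27, 35, 5, 12, -13, 47, 26, 32, 23, 40, 29, 50]
35 vs smaller child 26 at index 8, swap → [-40, -28, -27, 26, 5, 12, -13, 47, 35, 32, 23, 40, 29, 50]
resulting array: [-40, -28, -27, 26, 5, 12, -13, 47, 35, 32, 23, 40, 29, 50]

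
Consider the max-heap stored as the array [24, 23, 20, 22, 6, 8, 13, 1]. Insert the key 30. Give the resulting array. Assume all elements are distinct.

append 30 at index 8 → [24, 23, 20, 22, 6, 8, 13, 1, 30]
30 > parent 22 at index 3, swap → [24, 23, 20, 30, 6, 8, 13, 1, 22]
30 > parent 23 at index 1, swap → [24, 30, 20, 23, 6, 8, 13, 1, 22]
30 > parent 24 at index 0, swap → [30, 24, 20, 23, 6, 8, 13, 1, 22]

[30, 24, 20, 23, 6, 8, 13, 1, 22]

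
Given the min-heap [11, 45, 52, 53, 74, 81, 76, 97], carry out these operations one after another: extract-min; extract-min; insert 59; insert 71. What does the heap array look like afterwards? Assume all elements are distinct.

[52, 53, 59, 71, 74, 81, 76, 97]

extract-min → returns 11:
  remove root 11; move last element 97 to root → [97, 45, 52, 53, 74, 81, 76]
  97 vs smaller child 45 at index 1, swap → [45, 97, 52, 53, 74, 81, 76]
  97 vs smaller child 53 at index 3, swap → [45, 53, 52, 97, 74, 81, 76]
extract-min → returns 45:
  remove root 45; move last element 76 to root → [76, 53, 52, 97, 74, 81]
  76 vs smaller child 52 at index 2, swap → [52, 53, 76, 97, 74, 81]
insert 59:
  append 59 at index 6 → [52, 53, 76, 97, 74, 81, 59]
  59 < parent 76 at index 2, swap → [52, 53, 59, 97, 74, 81, 76]
insert 71:
  append 71 at index 7 → [52, 53, 59, 97, 74, 81, 76, 71]
  71 < parent 97 at index 3, swap → [52, 53, 59, 71, 74, 81, 76, 97]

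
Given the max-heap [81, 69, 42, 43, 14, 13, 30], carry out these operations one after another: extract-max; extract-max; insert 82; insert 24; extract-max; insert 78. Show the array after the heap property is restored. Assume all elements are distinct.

extract-max → returns 81:
  remove root 81; move last element 30 to root → [30, 69, 42, 43, 14, 13]
  30 vs larger child 69 at index 1, swap → [69, 30, 42, 43, 14, 13]
  30 vs larger child 43 at index 3, swap → [69, 43, 42, 30, 14, 13]
extract-max → returns 69:
  remove root 69; move last element 13 to root → [13, 43, 42, 30, 14]
  13 vs larger child 43 at index 1, swap → [43, 13, 42, 30, 14]
  13 vs larger child 30 at index 3, swap → [43, 30, 42, 13, 14]
insert 82:
  append 82 at index 5 → [43, 30, 42, 13, 14, 82]
  82 > parent 42 at index 2, swap → [43, 30, 82, 13, 14, 42]
  82 > parent 43 at index 0, swap → [82, 30, 43, 13, 14, 42]
insert 24:
  append 24 at index 6 → [82, 30, 43, 13, 14, 42, 24] (no swap needed)
extract-max → returns 82:
  remove root 82; move last element 24 to root → [24, 30, 43, 13, 14, 42]
  24 vs larger child 43 at index 2, swap → [43, 30, 24, 13, 14, 42]
  24 vs only child 42 at index 5, swap → [43, 30, 42, 13, 14, 24]
insert 78:
  append 78 at index 6 → [43, 30, 42, 13, 14, 24, 78]
  78 > parent 42 at index 2, swap → [43, 30, 78, 13, 14, 24, 42]
  78 > parent 43 at index 0, swap → [78, 30, 43, 13, 14, 24, 42]

[78, 30, 43, 13, 14, 24, 42]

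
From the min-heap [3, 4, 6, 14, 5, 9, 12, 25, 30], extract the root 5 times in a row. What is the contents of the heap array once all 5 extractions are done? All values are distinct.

[12, 14, 30, 25]

extract-min #1 returns 3:
  remove root 3; move last element 30 to root → [30, 4, 6, 14, 5, 9, 12, 25]
  30 vs smaller child 4 at index 1, swap → [4, 30, 6, 14, 5, 9, 12, 25]
  30 vs smaller child 5 at index 4, swap → [4, 5, 6, 14, 30, 9, 12, 25]
extract-min #2 returns 4:
  remove root 4; move last element 25 to root → [25, 5, 6, 14, 30, 9, 12]
  25 vs smaller child 5 at index 1, swap → [5, 25, 6, 14, 30, 9, 12]
  25 vs smaller child 14 at index 3, swap → [5, 14, 6, 25, 30, 9, 12]
extract-min #3 returns 5:
  remove root 5; move last element 12 to root → [12, 14, 6, 25, 30, 9]
  12 vs smaller child 6 at index 2, swap → [6, 14, 12, 25, 30, 9]
  12 vs only child 9 at index 5, swap → [6, 14, 9, 25, 30, 12]
extract-min #4 returns 6:
  remove root 6; move last element 12 to root → [12, 14, 9, 25, 30]
  12 vs smaller child 9 at index 2, swap → [9, 14, 12, 25, 30]
extract-min #5 returns 9:
  remove root 9; move last element 30 to root → [30, 14, 12, 25]
  30 vs smaller child 12 at index 2, swap → [12, 14, 30, 25]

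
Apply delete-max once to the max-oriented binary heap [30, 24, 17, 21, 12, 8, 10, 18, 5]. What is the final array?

[24, 21, 17, 18, 12, 8, 10, 5]

remove root 30; move last element 5 to root → [5, 24, 17, 21, 12, 8, 10, 18]
5 vs larger child 24 at index 1, swap → [24, 5, 17, 21, 12, 8, 10, 18]
5 vs larger child 21 at index 3, swap → [24, 21, 17, 5, 12, 8, 10, 18]
5 vs only child 18 at index 7, swap → [24, 21, 17, 18, 12, 8, 10, 5]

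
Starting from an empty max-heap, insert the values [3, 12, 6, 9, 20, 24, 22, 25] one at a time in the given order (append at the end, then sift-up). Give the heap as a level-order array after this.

[25, 24, 22, 12, 9, 6, 20, 3]

Insert 3:
  append 3 at index 0 → [3] (no swap needed)
Insert 12:
  append 12 at index 1 → [3, 12]
  12 > parent 3 at index 0, swap → [12, 3]
Insert 6:
  append 6 at index 2 → [12, 3, 6] (no swap needed)
Insert 9:
  append 9 at index 3 → [12, 3, 6, 9]
  9 > parent 3 at index 1, swap → [12, 9, 6, 3]
Insert 20:
  append 20 at index 4 → [12, 9, 6, 3, 20]
  20 > parent 9 at index 1, swap → [12, 20, 6, 3, 9]
  20 > parent 12 at index 0, swap → [20, 12, 6, 3, 9]
Insert 24:
  append 24 at index 5 → [20, 12, 6, 3, 9, 24]
  24 > parent 6 at index 2, swap → [20, 12, 24, 3, 9, 6]
  24 > parent 20 at index 0, swap → [24, 12, 20, 3, 9, 6]
Insert 22:
  append 22 at index 6 → [24, 12, 20, 3, 9, 6, 22]
  22 > parent 20 at index 2, swap → [24, 12, 22, 3, 9, 6, 20]
Insert 25:
  append 25 at index 7 → [24, 12, 22, 3, 9, 6, 20, 25]
  25 > parent 3 at index 3, swap → [24, 12, 22, 25, 9, 6, 20, 3]
  25 > parent 12 at index 1, swap → [24, 25, 22, 12, 9, 6, 20, 3]
  25 > parent 24 at index 0, swap → [25, 24, 22, 12, 9, 6, 20, 3]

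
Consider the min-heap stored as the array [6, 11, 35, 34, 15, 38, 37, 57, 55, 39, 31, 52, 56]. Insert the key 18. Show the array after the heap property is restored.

[6, 11, 18, 34, 15, 38, 35, 57, 55, 39, 31, 52, 56, 37]

append 18 at index 13 → [6, 11, 35, 34, 15, 38, 37, 57, 55, 39, 31, 52, 56, 18]
18 < parent 37 at index 6, swap → [6, 11, 35, 34, 15, 38, 18, 57, 55, 39, 31, 52, 56, 37]
18 < parent 35 at index 2, swap → [6, 11, 18, 34, 15, 38, 35, 57, 55, 39, 31, 52, 56, 37]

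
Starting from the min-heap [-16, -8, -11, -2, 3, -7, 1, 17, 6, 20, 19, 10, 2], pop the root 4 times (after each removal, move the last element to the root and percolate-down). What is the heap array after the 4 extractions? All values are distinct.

[-2, 3, 1, 6, 20, 2, 19, 17, 10]

extract-min #1 returns -16:
  remove root -16; move last element 2 to root → [2, -8, -11, -2, 3, -7, 1, 17, 6, 20, 19, 10]
  2 vs smaller child -11 at index 2, swap → [-11, -8, 2, -2, 3, -7, 1, 17, 6, 20, 19, 10]
  2 vs smaller child -7 at index 5, swap → [-11, -8, -7, -2, 3, 2, 1, 17, 6, 20, 19, 10]
extract-min #2 returns -11:
  remove root -11; move last element 10 to root → [10, -8, -7, -2, 3, 2, 1, 17, 6, 20, 19]
  10 vs smaller child -8 at index 1, swap → [-8, 10, -7, -2, 3, 2, 1, 17, 6, 20, 19]
  10 vs smaller child -2 at index 3, swap → [-8, -2, -7, 10, 3, 2, 1, 17, 6, 20, 19]
  10 vs smaller child 6 at index 8, swap → [-8, -2, -7, 6, 3, 2, 1, 17, 10, 20, 19]
extract-min #3 returns -8:
  remove root -8; move last element 19 to root → [19, -2, -7, 6, 3, 2, 1, 17, 10, 20]
  19 vs smaller child -7 at index 2, swap → [-7, -2, 19, 6, 3, 2, 1, 17, 10, 20]
  19 vs smaller child 1 at index 6, swap → [-7, -2, 1, 6, 3, 2, 19, 17, 10, 20]
extract-min #4 returns -7:
  remove root -7; move last element 20 to root → [20, -2, 1, 6, 3, 2, 19, 17, 10]
  20 vs smaller child -2 at index 1, swap → [-2, 20, 1, 6, 3, 2, 19, 17, 10]
  20 vs smaller child 3 at index 4, swap → [-2, 3, 1, 6, 20, 2, 19, 17, 10]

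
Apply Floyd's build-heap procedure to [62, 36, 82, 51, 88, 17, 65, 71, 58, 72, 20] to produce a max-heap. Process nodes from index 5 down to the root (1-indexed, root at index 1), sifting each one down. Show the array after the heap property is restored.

[88, 72, 82, 71, 62, 17, 65, 51, 58, 36, 20]

sift down from index 5: already satisfies heap property
sift down from index 4:
  51 vs larger child 71 at index 8, swap → [62, 36, 82, 71, 88, 17, 65, 51, 58, 72, 20]
sift down from index 3: already satisfies heap property
sift down from index 2:
  36 vs larger child 88 at index 5, swap → [62, 88, 82, 71, 36, 17, 65, 51, 58, 72, 20]
  36 vs larger child 72 at index 10, swap → [62, 88, 82, 71, 72, 17, 65, 51, 58, 36, 20]
sift down from index 1:
  62 vs larger child 88 at index 2, swap → [88, 62, 82, 71, 72, 17, 65, 51, 58, 36, 20]
  62 vs larger child 72 at index 5, swap → [88, 72, 82, 71, 62, 17, 65, 51, 58, 36, 20]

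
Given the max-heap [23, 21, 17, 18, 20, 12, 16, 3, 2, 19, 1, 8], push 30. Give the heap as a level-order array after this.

[30, 21, 23, 18, 20, 17, 16, 3, 2, 19, 1, 8, 12]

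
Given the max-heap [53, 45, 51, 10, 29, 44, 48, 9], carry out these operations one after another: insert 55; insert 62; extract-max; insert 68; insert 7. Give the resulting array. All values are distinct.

[68, 55, 51, 45, 53, 44, 48, 9, 10, 29, 7]

insert 55:
  append 55 at index 8 → [53, 45, 51, 10, 29, 44, 48, 9, 55]
  55 > parent 10 at index 3, swap → [53, 45, 51, 55, 29, 44, 48, 9, 10]
  55 > parent 45 at index 1, swap → [53, 55, 51, 45, 29, 44, 48, 9, 10]
  55 > parent 53 at index 0, swap → [55, 53, 51, 45, 29, 44, 48, 9, 10]
insert 62:
  append 62 at index 9 → [55, 53, 51, 45, 29, 44, 48, 9, 10, 62]
  62 > parent 29 at index 4, swap → [55, 53, 51, 45, 62, 44, 48, 9, 10, 29]
  62 > parent 53 at index 1, swap → [55, 62, 51, 45, 53, 44, 48, 9, 10, 29]
  62 > parent 55 at index 0, swap → [62, 55, 51, 45, 53, 44, 48, 9, 10, 29]
extract-max → returns 62:
  remove root 62; move last element 29 to root → [29, 55, 51, 45, 53, 44, 48, 9, 10]
  29 vs larger child 55 at index 1, swap → [55, 29, 51, 45, 53, 44, 48, 9, 10]
  29 vs larger child 53 at index 4, swap → [55, 53, 51, 45, 29, 44, 48, 9, 10]
insert 68:
  append 68 at index 9 → [55, 53, 51, 45, 29, 44, 48, 9, 10, 68]
  68 > parent 29 at index 4, swap → [55, 53, 51, 45, 68, 44, 48, 9, 10, 29]
  68 > parent 53 at index 1, swap → [55, 68, 51, 45, 53, 44, 48, 9, 10, 29]
  68 > parent 55 at index 0, swap → [68, 55, 51, 45, 53, 44, 48, 9, 10, 29]
insert 7:
  append 7 at index 10 → [68, 55, 51, 45, 53, 44, 48, 9, 10, 29, 7] (no swap needed)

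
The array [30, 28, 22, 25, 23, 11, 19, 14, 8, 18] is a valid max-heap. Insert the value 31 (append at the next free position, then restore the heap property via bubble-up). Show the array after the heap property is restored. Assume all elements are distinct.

[31, 30, 22, 25, 28, 11, 19, 14, 8, 18, 23]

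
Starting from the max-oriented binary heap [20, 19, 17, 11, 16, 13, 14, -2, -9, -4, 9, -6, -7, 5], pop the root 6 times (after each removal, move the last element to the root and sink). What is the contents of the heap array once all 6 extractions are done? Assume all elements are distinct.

extract-max #1 returns 20:
  remove root 20; move last element 5 to root → [5, 19, 17, 11, 16, 13, 14, -2, -9, -4, 9, -6, -7]
  5 vs larger child 19 at index 1, swap → [19, 5, 17, 11, 16, 13, 14, -2, -9, -4, 9, -6, -7]
  5 vs larger child 16 at index 4, swap → [19, 16, 17, 11, 5, 13, 14, -2, -9, -4, 9, -6, -7]
  5 vs larger child 9 at index 10, swap → [19, 16, 17, 11, 9, 13, 14, -2, -9, -4, 5, -6, -7]
extract-max #2 returns 19:
  remove root 19; move last element -7 to root → [-7, 16, 17, 11, 9, 13, 14, -2, -9, -4, 5, -6]
  -7 vs larger child 17 at index 2, swap → [17, 16, -7, 11, 9, 13, 14, -2, -9, -4, 5, -6]
  -7 vs larger child 14 at index 6, swap → [17, 16, 14, 11, 9, 13, -7, -2, -9, -4, 5, -6]
extract-max #3 returns 17:
  remove root 17; move last element -6 to root → [-6, 16, 14, 11, 9, 13, -7, -2, -9, -4, 5]
  -6 vs larger child 16 at index 1, swap → [16, -6, 14, 11, 9, 13, -7, -2, -9, -4, 5]
  -6 vs larger child 11 at index 3, swap → [16, 11, 14, -6, 9, 13, -7, -2, -9, -4, 5]
  -6 vs larger child -2 at index 7, swap → [16, 11, 14, -2, 9, 13, -7, -6, -9, -4, 5]
extract-max #4 returns 16:
  remove root 16; move last element 5 to root → [5, 11, 14, -2, 9, 13, -7, -6, -9, -4]
  5 vs larger child 14 at index 2, swap → [14, 11, 5, -2, 9, 13, -7, -6, -9, -4]
  5 vs larger child 13 at index 5, swap → [14, 11, 13, -2, 9, 5, -7, -6, -9, -4]
extract-max #5 returns 14:
  remove root 14; move last element -4 to root → [-4, 11, 13, -2, 9, 5, -7, -6, -9]
  -4 vs larger child 13 at index 2, swap → [13, 11, -4, -2, 9, 5, -7, -6, -9]
  -4 vs larger child 5 at index 5, swap → [13, 11, 5, -2, 9, -4, -7, -6, -9]
extract-max #6 returns 13:
  remove root 13; move last element -9 to root → [-9, 11, 5, -2, 9, -4, -7, -6]
  -9 vs larger child 11 at index 1, swap → [11, -9, 5, -2, 9, -4, -7, -6]
  -9 vs larger child 9 at index 4, swap → [11, 9, 5, -2, -9, -4, -7, -6]

[11, 9, 5, -2, -9, -4, -7, -6]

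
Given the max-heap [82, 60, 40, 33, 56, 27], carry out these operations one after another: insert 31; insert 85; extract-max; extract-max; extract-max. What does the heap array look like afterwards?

[56, 33, 40, 27, 31]

insert 31:
  append 31 at index 6 → [82, 60, 40, 33, 56, 27, 31] (no swap needed)
insert 85:
  append 85 at index 7 → [82, 60, 40, 33, 56, 27, 31, 85]
  85 > parent 33 at index 3, swap → [82, 60, 40, 85, 56, 27, 31, 33]
  85 > parent 60 at index 1, swap → [82, 85, 40, 60, 56, 27, 31, 33]
  85 > parent 82 at index 0, swap → [85, 82, 40, 60, 56, 27, 31, 33]
extract-max → returns 85:
  remove root 85; move last element 33 to root → [33, 82, 40, 60, 56, 27, 31]
  33 vs larger child 82 at index 1, swap → [82, 33, 40, 60, 56, 27, 31]
  33 vs larger child 60 at index 3, swap → [82, 60, 40, 33, 56, 27, 31]
extract-max → returns 82:
  remove root 82; move last element 31 to root → [31, 60, 40, 33, 56, 27]
  31 vs larger child 60 at index 1, swap → [60, 31, 40, 33, 56, 27]
  31 vs larger child 56 at index 4, swap → [60, 56, 40, 33, 31, 27]
extract-max → returns 60:
  remove root 60; move last element 27 to root → [27, 56, 40, 33, 31]
  27 vs larger child 56 at index 1, swap → [56, 27, 40, 33, 31]
  27 vs larger child 33 at index 3, swap → [56, 33, 40, 27, 31]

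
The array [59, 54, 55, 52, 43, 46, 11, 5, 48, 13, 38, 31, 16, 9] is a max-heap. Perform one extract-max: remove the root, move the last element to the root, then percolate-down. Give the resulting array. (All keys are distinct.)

remove root 59; move last element 9 to root → [9, 54, 55, 52, 43, 46, 11, 5, 48, 13, 38, 31, 16]
9 vs larger child 55 at index 2, swap → [55, 54, 9, 52, 43, 46, 11, 5, 48, 13, 38, 31, 16]
9 vs larger child 46 at index 5, swap → [55, 54, 46, 52, 43, 9, 11, 5, 48, 13, 38, 31, 16]
9 vs larger child 31 at index 11, swap → [55, 54, 46, 52, 43, 31, 11, 5, 48, 13, 38, 9, 16]

[55, 54, 46, 52, 43, 31, 11, 5, 48, 13, 38, 9, 16]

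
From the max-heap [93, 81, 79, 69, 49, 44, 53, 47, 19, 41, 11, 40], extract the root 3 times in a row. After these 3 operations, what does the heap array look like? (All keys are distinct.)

[69, 49, 53, 47, 41, 44, 11, 40, 19]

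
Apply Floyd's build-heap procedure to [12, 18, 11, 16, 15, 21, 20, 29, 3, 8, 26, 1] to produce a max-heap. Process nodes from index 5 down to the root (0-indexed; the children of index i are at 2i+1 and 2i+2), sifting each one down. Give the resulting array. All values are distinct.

sift down from index 5: already satisfies heap property
sift down from index 4:
  15 vs larger child 26 at index 10, swap → [12, 18, 11, 16, 26, 21, 20, 29, 3, 8, 15, 1]
sift down from index 3:
  16 vs larger child 29 at index 7, swap → [12, 18, 11, 29, 26, 21, 20, 16, 3, 8, 15, 1]
sift down from index 2:
  11 vs larger child 21 at index 5, swap → [12, 18, 21, 29, 26, 11, 20, 16, 3, 8, 15, 1]
sift down from index 1:
  18 vs larger child 29 at index 3, swap → [12, 29, 21, 18, 26, 11, 20, 16, 3, 8, 15, 1]
sift down from index 0:
  12 vs larger child 29 at index 1, swap → [29, 12, 21, 18, 26, 11, 20, 16, 3, 8, 15, 1]
  12 vs larger child 26 at index 4, swap → [29, 26, 21, 18, 12, 11, 20, 16, 3, 8, 15, 1]
  12 vs larger child 15 at index 10, swap → [29, 26, 21, 18, 15, 11, 20, 16, 3, 8, 12, 1]

[29, 26, 21, 18, 15, 11, 20, 16, 3, 8, 12, 1]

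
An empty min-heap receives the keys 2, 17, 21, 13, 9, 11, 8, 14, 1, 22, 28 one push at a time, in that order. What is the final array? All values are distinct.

[1, 2, 8, 9, 13, 21, 11, 17, 14, 22, 28]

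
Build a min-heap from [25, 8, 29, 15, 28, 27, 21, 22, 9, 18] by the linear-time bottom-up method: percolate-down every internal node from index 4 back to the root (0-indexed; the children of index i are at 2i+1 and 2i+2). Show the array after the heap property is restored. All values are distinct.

[8, 9, 21, 15, 18, 27, 29, 22, 25, 28]

sift down from index 4:
  28 vs only child 18 at index 9, swap → [25, 8, 29, 15, 18, 27, 21, 22, 9, 28]
sift down from index 3:
  15 vs smaller child 9 at index 8, swap → [25, 8, 29, 9, 18, 27, 21, 22, 15, 28]
sift down from index 2:
  29 vs smaller child 21 at index 6, swap → [25, 8, 21, 9, 18, 27, 29, 22, 15, 28]
sift down from index 1: already satisfies heap property
sift down from index 0:
  25 vs smaller child 8 at index 1, swap → [8, 25, 21, 9, 18, 27, 29, 22, 15, 28]
  25 vs smaller child 9 at index 3, swap → [8, 9, 21, 25, 18, 27, 29, 22, 15, 28]
  25 vs smaller child 15 at index 8, swap → [8, 9, 21, 15, 18, 27, 29, 22, 25, 28]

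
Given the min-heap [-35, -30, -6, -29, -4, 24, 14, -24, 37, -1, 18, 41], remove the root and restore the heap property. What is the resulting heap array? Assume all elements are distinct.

[-30, -29, -6, -24, -4, 24, 14, 41, 37, -1, 18]

remove root -35; move last element 41 to root → [41, -30, -6, -29, -4, 24, 14, -24, 37, -1, 18]
41 vs smaller child -30 at index 1, swap → [-30, 41, -6, -29, -4, 24, 14, -24, 37, -1, 18]
41 vs smaller child -29 at index 3, swap → [-30, -29, -6, 41, -4, 24, 14, -24, 37, -1, 18]
41 vs smaller child -24 at index 7, swap → [-30, -29, -6, -24, -4, 24, 14, 41, 37, -1, 18]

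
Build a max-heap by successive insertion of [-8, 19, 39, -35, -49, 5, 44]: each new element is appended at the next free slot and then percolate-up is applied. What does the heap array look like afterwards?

Insert -8:
  append -8 at index 0 → [-8] (no swap needed)
Insert 19:
  append 19 at index 1 → [-8, 19]
  19 > parent -8 at index 0, swap → [19, -8]
Insert 39:
  append 39 at index 2 → [19, -8, 39]
  39 > parent 19 at index 0, swap → [39, -8, 19]
Insert -35:
  append -35 at index 3 → [39, -8, 19, -35] (no swap needed)
Insert -49:
  append -49 at index 4 → [39, -8, 19, -35, -49] (no swap needed)
Insert 5:
  append 5 at index 5 → [39, -8, 19, -35, -49, 5] (no swap needed)
Insert 44:
  append 44 at index 6 → [39, -8, 19, -35, -49, 5, 44]
  44 > parent 19 at index 2, swap → [39, -8, 44, -35, -49, 5, 19]
  44 > parent 39 at index 0, swap → [44, -8, 39, -35, -49, 5, 19]

[44, -8, 39, -35, -49, 5, 19]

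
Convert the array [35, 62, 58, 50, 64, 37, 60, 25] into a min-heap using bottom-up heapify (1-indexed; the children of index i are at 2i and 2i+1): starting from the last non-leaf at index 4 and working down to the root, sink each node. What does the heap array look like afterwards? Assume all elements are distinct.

sift down from index 4:
  50 vs only child 25 at index 8, swap → [35, 62, 58, 25, 64, 37, 60, 50]
sift down from index 3:
  58 vs smaller child 37 at index 6, swap → [35, 62, 37, 25, 64, 58, 60, 50]
sift down from index 2:
  62 vs smaller child 25 at index 4, swap → [35, 25, 37, 62, 64, 58, 60, 50]
  62 vs only child 50 at index 8, swap → [35, 25, 37, 50, 64, 58, 60, 62]
sift down from index 1:
  35 vs smaller child 25 at index 2, swap → [25, 35, 37, 50, 64, 58, 60, 62]

[25, 35, 37, 50, 64, 58, 60, 62]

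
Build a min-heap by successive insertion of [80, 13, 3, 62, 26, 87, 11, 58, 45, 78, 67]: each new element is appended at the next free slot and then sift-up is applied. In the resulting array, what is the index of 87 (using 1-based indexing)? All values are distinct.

Insert 80:
  append 80 at index 1 → [80] (no swap needed)
Insert 13:
  append 13 at index 2 → [80, 13]
  13 < parent 80 at index 1, swap → [13, 80]
Insert 3:
  append 3 at index 3 → [13, 80, 3]
  3 < parent 13 at index 1, swap → [3, 80, 13]
Insert 62:
  append 62 at index 4 → [3, 80, 13, 62]
  62 < parent 80 at index 2, swap → [3, 62, 13, 80]
Insert 26:
  append 26 at index 5 → [3, 62, 13, 80, 26]
  26 < parent 62 at index 2, swap → [3, 26, 13, 80, 62]
Insert 87:
  append 87 at index 6 → [3, 26, 13, 80, 62, 87] (no swap needed)
Insert 11:
  append 11 at index 7 → [3, 26, 13, 80, 62, 87, 11]
  11 < parent 13 at index 3, swap → [3, 26, 11, 80, 62, 87, 13]
Insert 58:
  append 58 at index 8 → [3, 26, 11, 80, 62, 87, 13, 58]
  58 < parent 80 at index 4, swap → [3, 26, 11, 58, 62, 87, 13, 80]
Insert 45:
  append 45 at index 9 → [3, 26, 11, 58, 62, 87, 13, 80, 45]
  45 < parent 58 at index 4, swap → [3, 26, 11, 45, 62, 87, 13, 80, 58]
Insert 78:
  append 78 at index 10 → [3, 26, 11, 45, 62, 87, 13, 80, 58, 78] (no swap needed)
Insert 67:
  append 67 at index 11 → [3, 26, 11, 45, 62, 87, 13, 80, 58, 78, 67] (no swap needed)
resulting array: [3, 26, 11, 45, 62, 87, 13, 80, 58, 78, 67]

6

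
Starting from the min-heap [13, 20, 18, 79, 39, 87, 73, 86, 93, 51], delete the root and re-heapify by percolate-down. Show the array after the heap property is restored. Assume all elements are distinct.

[18, 20, 51, 79, 39, 87, 73, 86, 93]

remove root 13; move last element 51 to root → [51, 20, 18, 79, 39, 87, 73, 86, 93]
51 vs smaller child 18 at index 2, swap → [18, 20, 51, 79, 39, 87, 73, 86, 93]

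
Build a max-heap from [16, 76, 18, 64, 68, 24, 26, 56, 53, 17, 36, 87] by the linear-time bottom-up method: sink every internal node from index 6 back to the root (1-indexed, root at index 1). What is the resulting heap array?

sift down from index 6:
  24 vs only child 87 at index 12, swap → [16, 76, 18, 64, 68, 87, 26, 56, 53, 17, 36, 24]
sift down from index 5: already satisfies heap property
sift down from index 4: already satisfies heap property
sift down from index 3:
  18 vs larger child 87 at index 6, swap → [16, 76, 87, 64, 68, 18, 26, 56, 53, 17, 36, 24]
  18 vs only child 24 at index 12, swap → [16, 76, 87, 64, 68, 24, 26, 56, 53, 17, 36, 18]
sift down from index 2: already satisfies heap property
sift down from index 1:
  16 vs larger child 87 at index 3, swap → [87, 76, 16, 64, 68, 24, 26, 56, 53, 17, 36, 18]
  16 vs larger child 26 at index 7, swap → [87, 76, 26, 64, 68, 24, 16, 56, 53, 17, 36, 18]

[87, 76, 26, 64, 68, 24, 16, 56, 53, 17, 36, 18]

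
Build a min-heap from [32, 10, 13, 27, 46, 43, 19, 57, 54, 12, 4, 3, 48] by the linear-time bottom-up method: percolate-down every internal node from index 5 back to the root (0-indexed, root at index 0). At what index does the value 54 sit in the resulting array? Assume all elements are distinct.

8

sift down from index 5:
  43 vs smaller child 3 at index 11, swap → [32, 10, 13, 27, 46, 3, 19, 57, 54, 12, 4, 43, 48]
sift down from index 4:
  46 vs smaller child 4 at index 10, swap → [32, 10, 13, 27, 4, 3, 19, 57, 54, 12, 46, 43, 48]
sift down from index 3: already satisfies heap property
sift down from index 2:
  13 vs smaller child 3 at index 5, swap → [32, 10, 3, 27, 4, 13, 19, 57, 54, 12, 46, 43, 48]
sift down from index 1:
  10 vs smaller child 4 at index 4, swap → [32, 4, 3, 27, 10, 13, 19, 57, 54, 12, 46, 43, 48]
sift down from index 0:
  32 vs smaller child 3 at index 2, swap → [3, 4, 32, 27, 10, 13, 19, 57, 54, 12, 46, 43, 48]
  32 vs smaller child 13 at index 5, swap → [3, 4, 13, 27, 10, 32, 19, 57, 54, 12, 46, 43, 48]
resulting array: [3, 4, 13, 27, 10, 32, 19, 57, 54, 12, 46, 43, 48]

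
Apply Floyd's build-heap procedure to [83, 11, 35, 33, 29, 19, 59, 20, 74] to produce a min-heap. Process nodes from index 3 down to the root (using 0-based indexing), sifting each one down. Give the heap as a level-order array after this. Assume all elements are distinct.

[11, 20, 19, 33, 29, 35, 59, 83, 74]

sift down from index 3:
  33 vs smaller child 20 at index 7, swap → [83, 11, 35, 20, 29, 19, 59, 33, 74]
sift down from index 2:
  35 vs smaller child 19 at index 5, swap → [83, 11, 19, 20, 29, 35, 59, 33, 74]
sift down from index 1: already satisfies heap property
sift down from index 0:
  83 vs smaller child 11 at index 1, swap → [11, 83, 19, 20, 29, 35, 59, 33, 74]
  83 vs smaller child 20 at index 3, swap → [11, 20, 19, 83, 29, 35, 59, 33, 74]
  83 vs smaller child 33 at index 7, swap → [11, 20, 19, 33, 29, 35, 59, 83, 74]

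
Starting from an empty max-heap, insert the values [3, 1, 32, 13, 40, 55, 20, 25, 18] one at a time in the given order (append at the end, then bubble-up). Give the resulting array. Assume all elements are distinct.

[55, 32, 40, 25, 13, 3, 20, 1, 18]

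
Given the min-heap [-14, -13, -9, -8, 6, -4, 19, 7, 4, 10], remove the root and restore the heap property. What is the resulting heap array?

remove root -14; move last element 10 to root → [10, -13, -9, -8, 6, -4, 19, 7, 4]
10 vs smaller child -13 at index 1, swap → [-13, 10, -9, -8, 6, -4, 19, 7, 4]
10 vs smaller child -8 at index 3, swap → [-13, -8, -9, 10, 6, -4, 19, 7, 4]
10 vs smaller child 4 at index 8, swap → [-13, -8, -9, 4, 6, -4, 19, 7, 10]

[-13, -8, -9, 4, 6, -4, 19, 7, 10]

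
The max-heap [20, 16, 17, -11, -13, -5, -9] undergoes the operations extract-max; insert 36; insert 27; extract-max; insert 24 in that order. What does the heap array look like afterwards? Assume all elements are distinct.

[27, 24, 17, 16, -13, -9, -5, -11]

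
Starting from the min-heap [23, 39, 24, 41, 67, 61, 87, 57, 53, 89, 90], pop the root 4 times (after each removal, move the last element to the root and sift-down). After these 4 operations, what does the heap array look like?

[53, 57, 61, 89, 67, 90, 87]

extract-min #1 returns 23:
  remove root 23; move last element 90 to root → [90, 39, 24, 41, 67, 61, 87, 57, 53, 89]
  90 vs smaller child 24 at index 2, swap → [24, 39, 90, 41, 67, 61, 87, 57, 53, 89]
  90 vs smaller child 61 at index 5, swap → [24, 39, 61, 41, 67, 90, 87, 57, 53, 89]
extract-min #2 returns 24:
  remove root 24; move last element 89 to root → [89, 39, 61, 41, 67, 90, 87, 57, 53]
  89 vs smaller child 39 at index 1, swap → [39, 89, 61, 41, 67, 90, 87, 57, 53]
  89 vs smaller child 41 at index 3, swap → [39, 41, 61, 89, 67, 90, 87, 57, 53]
  89 vs smaller child 53 at index 8, swap → [39, 41, 61, 53, 67, 90, 87, 57, 89]
extract-min #3 returns 39:
  remove root 39; move last element 89 to root → [89, 41, 61, 53, 67, 90, 87, 57]
  89 vs smaller child 41 at index 1, swap → [41, 89, 61, 53, 67, 90, 87, 57]
  89 vs smaller child 53 at index 3, swap → [41, 53, 61, 89, 67, 90, 87, 57]
  89 vs only child 57 at index 7, swap → [41, 53, 61, 57, 67, 90, 87, 89]
extract-min #4 returns 41:
  remove root 41; move last element 89 to root → [89, 53, 61, 57, 67, 90, 87]
  89 vs smaller child 53 at index 1, swap → [53, 89, 61, 57, 67, 90, 87]
  89 vs smaller child 57 at index 3, swap → [53, 57, 61, 89, 67, 90, 87]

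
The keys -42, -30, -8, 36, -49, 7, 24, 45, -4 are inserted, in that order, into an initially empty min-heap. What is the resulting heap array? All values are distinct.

[-49, -42, -8, -4, -30, 7, 24, 45, 36]

Insert -42:
  append -42 at index 0 → [-42] (no swap needed)
Insert -30:
  append -30 at index 1 → [-42, -30] (no swap needed)
Insert -8:
  append -8 at index 2 → [-42, -30, -8] (no swap needed)
Insert 36:
  append 36 at index 3 → [-42, -30, -8, 36] (no swap needed)
Insert -49:
  append -49 at index 4 → [-42, -30, -8, 36, -49]
  -49 < parent -30 at index 1, swap → [-42, -49, -8, 36, -30]
  -49 < parent -42 at index 0, swap → [-49, -42, -8, 36, -30]
Insert 7:
  append 7 at index 5 → [-49, -42, -8, 36, -30, 7] (no swap needed)
Insert 24:
  append 24 at index 6 → [-49, -42, -8, 36, -30, 7, 24] (no swap needed)
Insert 45:
  append 45 at index 7 → [-49, -42, -8, 36, -30, 7, 24, 45] (no swap needed)
Insert -4:
  append -4 at index 8 → [-49, -42, -8, 36, -30, 7, 24, 45, -4]
  -4 < parent 36 at index 3, swap → [-49, -42, -8, -4, -30, 7, 24, 45, 36]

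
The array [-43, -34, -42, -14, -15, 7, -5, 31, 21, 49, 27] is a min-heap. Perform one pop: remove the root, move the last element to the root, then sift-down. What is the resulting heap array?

remove root -43; move last element 27 to root → [27, -34, -42, -14, -15, 7, -5, 31, 21, 49]
27 vs smaller child -42 at index 2, swap → [-42, -34, 27, -14, -15, 7, -5, 31, 21, 49]
27 vs smaller child -5 at index 6, swap → [-42, -34, -5, -14, -15, 7, 27, 31, 21, 49]

[-42, -34, -5, -14, -15, 7, 27, 31, 21, 49]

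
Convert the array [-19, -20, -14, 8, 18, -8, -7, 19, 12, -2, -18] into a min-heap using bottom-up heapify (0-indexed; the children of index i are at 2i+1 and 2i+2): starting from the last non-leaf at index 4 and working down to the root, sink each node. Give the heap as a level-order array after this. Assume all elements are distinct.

[-20, -19, -14, 8, -18, -8, -7, 19, 12, -2, 18]

sift down from index 4:
  18 vs smaller child -18 at index 10, swap → [-19, -20, -14, 8, -18, -8, -7, 19, 12, -2, 18]
sift down from index 3: already satisfies heap property
sift down from index 2: already satisfies heap property
sift down from index 1: already satisfies heap property
sift down from index 0:
  -19 vs smaller child -20 at index 1, swap → [-20, -19, -14, 8, -18, -8, -7, 19, 12, -2, 18]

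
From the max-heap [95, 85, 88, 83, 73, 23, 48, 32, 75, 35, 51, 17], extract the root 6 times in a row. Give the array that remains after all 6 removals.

extract-max #1 returns 95:
  remove root 95; move last element 17 to root → [17, 85, 88, 83, 73, 23, 48, 32, 75, 35, 51]
  17 vs larger child 88 at index 2, swap → [88, 85, 17, 83, 73, 23, 48, 32, 75, 35, 51]
  17 vs larger child 48 at index 6, swap → [88, 85, 48, 83, 73, 23, 17, 32, 75, 35, 51]
extract-max #2 returns 88:
  remove root 88; move last element 51 to root → [51, 85, 48, 83, 73, 23, 17, 32, 75, 35]
  51 vs larger child 85 at index 1, swap → [85, 51, 48, 83, 73, 23, 17, 32, 75, 35]
  51 vs larger child 83 at index 3, swap → [85, 83, 48, 51, 73, 23, 17, 32, 75, 35]
  51 vs larger child 75 at index 8, swap → [85, 83, 48, 75, 73, 23, 17, 32, 51, 35]
extract-max #3 returns 85:
  remove root 85; move last element 35 to root → [35, 83, 48, 75, 73, 23, 17, 32, 51]
  35 vs larger child 83 at index 1, swap → [83, 35, 48, 75, 73, 23, 17, 32, 51]
  35 vs larger child 75 at index 3, swap → [83, 75, 48, 35, 73, 23, 17, 32, 51]
  35 vs larger child 51 at index 8, swap → [83, 75, 48, 51, 73, 23, 17, 32, 35]
extract-max #4 returns 83:
  remove root 83; move last element 35 to root → [35, 75, 48, 51, 73, 23, 17, 32]
  35 vs larger child 75 at index 1, swap → [75, 35, 48, 51, 73, 23, 17, 32]
  35 vs larger child 73 at index 4, swap → [75, 73, 48, 51, 35, 23, 17, 32]
extract-max #5 returns 75:
  remove root 75; move last element 32 to root → [32, 73, 48, 51, 35, 23, 17]
  32 vs larger child 73 at index 1, swap → [73, 32, 48, 51, 35, 23, 17]
  32 vs larger child 51 at index 3, swap → [73, 51, 48, 32, 35, 23, 17]
extract-max #6 returns 73:
  remove root 73; move last element 17 to root → [17, 51, 48, 32, 35, 23]
  17 vs larger child 51 at index 1, swap → [51, 17, 48, 32, 35, 23]
  17 vs larger child 35 at index 4, swap → [51, 35, 48, 32, 17, 23]

[51, 35, 48, 32, 17, 23]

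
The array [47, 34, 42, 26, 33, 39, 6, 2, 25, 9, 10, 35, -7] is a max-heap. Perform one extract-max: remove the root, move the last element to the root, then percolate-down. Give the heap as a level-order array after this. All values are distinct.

remove root 47; move last element -7 to root → [-7, 34, 42, 26, 33, 39, 6, 2, 25, 9, 10, 35]
-7 vs larger child 42 at index 2, swap → [42, 34, -7, 26, 33, 39, 6, 2, 25, 9, 10, 35]
-7 vs larger child 39 at index 5, swap → [42, 34, 39, 26, 33, -7, 6, 2, 25, 9, 10, 35]
-7 vs only child 35 at index 11, swap → [42, 34, 39, 26, 33, 35, 6, 2, 25, 9, 10, -7]

[42, 34, 39, 26, 33, 35, 6, 2, 25, 9, 10, -7]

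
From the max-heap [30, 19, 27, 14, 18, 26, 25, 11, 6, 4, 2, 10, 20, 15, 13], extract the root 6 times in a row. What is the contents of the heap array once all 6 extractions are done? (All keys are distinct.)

[18, 14, 15, 11, 4, 13, 10, 2, 6]

extract-max #1 returns 30:
  remove root 30; move last element 13 to root → [13, 19, 27, 14, 18, 26, 25, 11, 6, 4, 2, 10, 20, 15]
  13 vs larger child 27 at index 2, swap → [27, 19, 13, 14, 18, 26, 25, 11, 6, 4, 2, 10, 20, 15]
  13 vs larger child 26 at index 5, swap → [27, 19, 26, 14, 18, 13, 25, 11, 6, 4, 2, 10, 20, 15]
  13 vs larger child 20 at index 12, swap → [27, 19, 26, 14, 18, 20, 25, 11, 6, 4, 2, 10, 13, 15]
extract-max #2 returns 27:
  remove root 27; move last element 15 to root → [15, 19, 26, 14, 18, 20, 25, 11, 6, 4, 2, 10, 13]
  15 vs larger child 26 at index 2, swap → [26, 19, 15, 14, 18, 20, 25, 11, 6, 4, 2, 10, 13]
  15 vs larger child 25 at index 6, swap → [26, 19, 25, 14, 18, 20, 15, 11, 6, 4, 2, 10, 13]
extract-max #3 returns 26:
  remove root 26; move last element 13 to root → [13, 19, 25, 14, 18, 20, 15, 11, 6, 4, 2, 10]
  13 vs larger child 25 at index 2, swap → [25, 19, 13, 14, 18, 20, 15, 11, 6, 4, 2, 10]
  13 vs larger child 20 at index 5, swap → [25, 19, 20, 14, 18, 13, 15, 11, 6, 4, 2, 10]
extract-max #4 returns 25:
  remove root 25; move last element 10 to root → [10, 19, 20, 14, 18, 13, 15, 11, 6, 4, 2]
  10 vs larger child 20 at index 2, swap → [20, 19, 10, 14, 18, 13, 15, 11, 6, 4, 2]
  10 vs larger child 15 at index 6, swap → [20, 19, 15, 14, 18, 13, 10, 11, 6, 4, 2]
extract-max #5 returns 20:
  remove root 20; move last element 2 to root → [2, 19, 15, 14, 18, 13, 10, 11, 6, 4]
  2 vs larger child 19 at index 1, swap → [19, 2, 15, 14, 18, 13, 10, 11, 6, 4]
  2 vs larger child 18 at index 4, swap → [19, 18, 15, 14, 2, 13, 10, 11, 6, 4]
  2 vs only child 4 at index 9, swap → [19, 18, 15, 14, 4, 13, 10, 11, 6, 2]
extract-max #6 returns 19:
  remove root 19; move last element 2 to root → [2, 18, 15, 14, 4, 13, 10, 11, 6]
  2 vs larger child 18 at index 1, swap → [18, 2, 15, 14, 4, 13, 10, 11, 6]
  2 vs larger child 14 at index 3, swap → [18, 14, 15, 2, 4, 13, 10, 11, 6]
  2 vs larger child 11 at index 7, swap → [18, 14, 15, 11, 4, 13, 10, 2, 6]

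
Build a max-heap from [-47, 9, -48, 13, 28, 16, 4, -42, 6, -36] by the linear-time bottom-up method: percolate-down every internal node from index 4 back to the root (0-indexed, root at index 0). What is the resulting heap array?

sift down from index 4: already satisfies heap property
sift down from index 3: already satisfies heap property
sift down from index 2:
  -48 vs larger child 16 at index 5, swap → [-47, 9, 16, 13, 28, -48, 4, -42, 6, -36]
sift down from index 1:
  9 vs larger child 28 at index 4, swap → [-47, 28, 16, 13, 9, -48, 4, -42, 6, -36]
sift down from index 0:
  -47 vs larger child 28 at index 1, swap → [28, -47, 16, 13, 9, -48, 4, -42, 6, -36]
  -47 vs larger child 13 at index 3, swap → [28, 13, 16, -47, 9, -48, 4, -42, 6, -36]
  -47 vs larger child 6 at index 8, swap → [28, 13, 16, 6, 9, -48, 4, -42, -47, -36]

[28, 13, 16, 6, 9, -48, 4, -42, -47, -36]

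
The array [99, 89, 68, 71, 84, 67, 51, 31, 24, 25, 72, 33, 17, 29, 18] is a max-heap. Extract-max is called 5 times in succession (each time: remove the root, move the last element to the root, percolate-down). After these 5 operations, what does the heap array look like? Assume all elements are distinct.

extract-max #1 returns 99:
  remove root 99; move last element 18 to root → [18, 89, 68, 71, 84, 67, 51, 31, 24, 25, 72, 33, 17, 29]
  18 vs larger child 89 at index 1, swap → [89, 18, 68, 71, 84, 67, 51, 31, 24, 25, 72, 33, 17, 29]
  18 vs larger child 84 at index 4, swap → [89, 84, 68, 71, 18, 67, 51, 31, 24, 25, 72, 33, 17, 29]
  18 vs larger child 72 at index 10, swap → [89, 84, 68, 71, 72, 67, 51, 31, 24, 25, 18, 33, 17, 29]
extract-max #2 returns 89:
  remove root 89; move last element 29 to root → [29, 84, 68, 71, 72, 67, 51, 31, 24, 25, 18, 33, 17]
  29 vs larger child 84 at index 1, swap → [84, 29, 68, 71, 72, 67, 51, 31, 24, 25, 18, 33, 17]
  29 vs larger child 72 at index 4, swap → [84, 72, 68, 71, 29, 67, 51, 31, 24, 25, 18, 33, 17]
extract-max #3 returns 84:
  remove root 84; move last element 17 to root → [17, 72, 68, 71, 29, 67, 51, 31, 24, 25, 18, 33]
  17 vs larger child 72 at index 1, swap → [72, 17, 68, 71, 29, 67, 51, 31, 24, 25, 18, 33]
  17 vs larger child 71 at index 3, swap → [72, 71, 68, 17, 29, 67, 51, 31, 24, 25, 18, 33]
  17 vs larger child 31 at index 7, swap → [72, 71, 68, 31, 29, 67, 51, 17, 24, 25, 18, 33]
extract-max #4 returns 72:
  remove root 72; move last element 33 to root → [33, 71, 68, 31, 29, 67, 51, 17, 24, 25, 18]
  33 vs larger child 71 at index 1, swap → [71, 33, 68, 31, 29, 67, 51, 17, 24, 25, 18]
extract-max #5 returns 71:
  remove root 71; move last element 18 to root → [18, 33, 68, 31, 29, 67, 51, 17, 24, 25]
  18 vs larger child 68 at index 2, swap → [68, 33, 18, 31, 29, 67, 51, 17, 24, 25]
  18 vs larger child 67 at index 5, swap → [68, 33, 67, 31, 29, 18, 51, 17, 24, 25]

[68, 33, 67, 31, 29, 18, 51, 17, 24, 25]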